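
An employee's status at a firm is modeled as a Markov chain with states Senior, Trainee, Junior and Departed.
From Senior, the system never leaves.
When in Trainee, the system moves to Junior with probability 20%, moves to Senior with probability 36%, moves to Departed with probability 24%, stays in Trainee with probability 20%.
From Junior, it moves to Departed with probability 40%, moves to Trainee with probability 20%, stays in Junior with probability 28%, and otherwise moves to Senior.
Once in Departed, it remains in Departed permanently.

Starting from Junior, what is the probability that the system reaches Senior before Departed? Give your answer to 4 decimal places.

0.3134

Let h(s) be the probability of absorption at Senior starting from transient state s. Then h(Senior) = 1 and h(Departed) = 0. By first-step analysis:
h(Trainee) = 0.36·1 + 0.2·h(Trainee) + 0.2·h(Junior) + 0.24·0
h(Junior) = 0.12·1 + 0.2·h(Trainee) + 0.28·h(Junior) + 0.4·0
Solving: h(Trainee) = 0.5284, h(Junior) = 0.3134.
Starting from Junior, the probability is 0.3134.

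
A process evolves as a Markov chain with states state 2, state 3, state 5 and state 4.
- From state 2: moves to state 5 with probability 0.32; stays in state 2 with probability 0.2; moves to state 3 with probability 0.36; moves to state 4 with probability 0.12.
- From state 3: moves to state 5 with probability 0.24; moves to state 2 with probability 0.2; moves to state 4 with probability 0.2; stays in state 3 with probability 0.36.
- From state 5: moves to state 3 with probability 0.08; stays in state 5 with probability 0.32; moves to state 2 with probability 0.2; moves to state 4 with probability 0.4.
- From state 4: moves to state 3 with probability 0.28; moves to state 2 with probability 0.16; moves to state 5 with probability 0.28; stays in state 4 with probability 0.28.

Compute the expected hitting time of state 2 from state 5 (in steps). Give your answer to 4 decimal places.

Let t(s) be the expected number of steps to first reach state 2 from state s, with t(state 2) = 0. Conditioning on the first step:
t(state 3) = 1 + 0.36·t(state 3) + 0.24·t(state 5) + 0.2·t(state 4)
t(state 5) = 1 + 0.08·t(state 3) + 0.32·t(state 5) + 0.4·t(state 4)
t(state 4) = 1 + 0.28·t(state 3) + 0.28·t(state 5) + 0.28·t(state 4)
Solving: t(state 3) = 5.2929, t(state 5) = 5.3434, t(state 4) = 5.5253.
Expected steps from state 5 to state 2: 5.3434.

5.3434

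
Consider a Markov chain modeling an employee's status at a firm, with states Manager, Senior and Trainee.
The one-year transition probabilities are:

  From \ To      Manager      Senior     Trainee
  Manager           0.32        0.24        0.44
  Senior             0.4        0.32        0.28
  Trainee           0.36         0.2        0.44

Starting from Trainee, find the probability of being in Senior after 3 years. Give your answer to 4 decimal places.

0.2428

Propagate the distribution vector 3 years from Trainee.
After 0 years: (0.0000, 0.0000, 1.0000)
After 1 year: (0.3600, 0.2000, 0.4400)
After 2 years: (0.3536, 0.2384, 0.4080)
After 3 years: (0.3554, 0.2428, 0.4019)
P(in Senior after 3 years) = 0.2428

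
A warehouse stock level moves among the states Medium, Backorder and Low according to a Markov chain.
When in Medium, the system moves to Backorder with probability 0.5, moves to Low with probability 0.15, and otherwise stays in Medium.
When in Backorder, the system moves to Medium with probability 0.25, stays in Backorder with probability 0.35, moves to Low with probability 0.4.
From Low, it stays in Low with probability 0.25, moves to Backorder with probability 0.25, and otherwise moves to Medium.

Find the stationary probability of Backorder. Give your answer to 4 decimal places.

0.3759

Let the stationary distribution be π with π = πP and π_1 + π_2 + π_3 = 1.
π_1 = 0.35·π_1 + 0.25·π_2 + 0.5·π_3
π_2 = 0.5·π_1 + 0.35·π_2 + 0.25·π_3
Solving with the normalization constraint gives π = (0.3531, 0.3759, 0.2711).
So the stationary probability of Backorder is 0.3759.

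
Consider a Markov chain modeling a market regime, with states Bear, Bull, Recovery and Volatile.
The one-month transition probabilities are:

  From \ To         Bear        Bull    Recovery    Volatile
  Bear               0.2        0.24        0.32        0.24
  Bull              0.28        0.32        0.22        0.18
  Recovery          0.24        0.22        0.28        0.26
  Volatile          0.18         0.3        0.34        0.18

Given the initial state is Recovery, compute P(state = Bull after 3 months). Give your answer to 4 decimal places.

0.2686

Propagate the distribution vector 3 months from Recovery.
After 0 months: (0.0000, 0.0000, 1.0000, 0.0000)
After 1 month: (0.2400, 0.2200, 0.2800, 0.2600)
After 2 months: (0.2236, 0.2676, 0.2920, 0.2168)
After 3 months: (0.2288, 0.2686, 0.2859, 0.2168)
P(in Bull after 3 months) = 0.2686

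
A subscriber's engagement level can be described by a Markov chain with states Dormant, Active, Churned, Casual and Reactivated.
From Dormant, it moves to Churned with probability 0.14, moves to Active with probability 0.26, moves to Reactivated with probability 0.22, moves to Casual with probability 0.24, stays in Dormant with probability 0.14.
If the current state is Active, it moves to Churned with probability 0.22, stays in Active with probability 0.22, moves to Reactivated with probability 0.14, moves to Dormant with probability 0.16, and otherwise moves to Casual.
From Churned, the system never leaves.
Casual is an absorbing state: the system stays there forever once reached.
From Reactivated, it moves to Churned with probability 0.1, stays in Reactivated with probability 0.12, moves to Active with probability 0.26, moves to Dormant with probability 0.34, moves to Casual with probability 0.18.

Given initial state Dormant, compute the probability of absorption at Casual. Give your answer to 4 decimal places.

Let h(s) be the probability of absorption at Casual starting from transient state s. Then h(Casual) = 1 and h(Churned) = 0. By first-step analysis:
h(Dormant) = 0.14·h(Dormant) + 0.26·h(Active) + 0.14·0 + 0.24·1 + 0.22·h(Reactivated)
h(Active) = 0.16·h(Dormant) + 0.22·h(Active) + 0.22·0 + 0.26·1 + 0.14·h(Reactivated)
h(Reactivated) = 0.34·h(Dormant) + 0.26·h(Active) + 0.1·0 + 0.18·1 + 0.12·h(Reactivated)
Solving: h(Dormant) = 0.6052, h(Active) = 0.5662, h(Reactivated) = 0.6056.
Starting from Dormant, the probability is 0.6052.

0.6052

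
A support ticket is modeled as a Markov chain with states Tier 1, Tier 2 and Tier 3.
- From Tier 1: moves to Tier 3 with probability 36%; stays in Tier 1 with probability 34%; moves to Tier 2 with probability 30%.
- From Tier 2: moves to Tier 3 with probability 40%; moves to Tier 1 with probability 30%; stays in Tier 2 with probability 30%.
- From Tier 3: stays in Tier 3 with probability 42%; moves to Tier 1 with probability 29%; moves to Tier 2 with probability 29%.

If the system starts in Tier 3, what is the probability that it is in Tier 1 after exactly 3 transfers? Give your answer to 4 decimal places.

0.3083

Propagate the distribution vector 3 transfers from Tier 3.
After 0 transfers: (0.0000, 0.0000, 1.0000)
After 1 transfer: (0.2900, 0.2900, 0.4200)
After 2 transfers: (0.3074, 0.2958, 0.3968)
After 3 transfers: (0.3083, 0.2960, 0.3956)
P(in Tier 1 after 3 transfers) = 0.3083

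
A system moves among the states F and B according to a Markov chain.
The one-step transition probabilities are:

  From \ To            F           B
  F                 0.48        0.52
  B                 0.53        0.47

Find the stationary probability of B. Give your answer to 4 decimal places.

Let the stationary distribution be π with π = πP and π_1 + π_2 = 1.
π_1 = 0.48·π_1 + 0.53·π_2
Solving with the normalization constraint gives π = (0.5048, 0.4952).
So the stationary probability of B is 0.4952.

0.4952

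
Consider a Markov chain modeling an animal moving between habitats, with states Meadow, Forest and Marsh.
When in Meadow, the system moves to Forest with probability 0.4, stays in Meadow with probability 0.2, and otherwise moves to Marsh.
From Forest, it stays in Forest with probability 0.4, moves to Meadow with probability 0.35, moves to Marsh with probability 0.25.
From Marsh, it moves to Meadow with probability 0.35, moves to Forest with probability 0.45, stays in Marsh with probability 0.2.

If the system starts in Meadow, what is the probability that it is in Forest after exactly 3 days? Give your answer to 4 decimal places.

0.4130

Propagate the distribution vector 3 days from Meadow.
After 0 days: (1.0000, 0.0000, 0.0000)
After 1 day: (0.2000, 0.4000, 0.4000)
After 2 days: (0.3200, 0.4200, 0.2600)
After 3 days: (0.3020, 0.4130, 0.2850)
P(in Forest after 3 days) = 0.4130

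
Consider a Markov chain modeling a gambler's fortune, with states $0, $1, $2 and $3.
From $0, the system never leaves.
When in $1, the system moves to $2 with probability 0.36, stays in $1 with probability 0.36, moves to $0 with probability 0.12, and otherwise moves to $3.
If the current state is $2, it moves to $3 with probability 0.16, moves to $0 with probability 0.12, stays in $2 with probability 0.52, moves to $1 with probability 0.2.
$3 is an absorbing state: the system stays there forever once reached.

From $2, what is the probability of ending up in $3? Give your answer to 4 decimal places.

Let h(s) be the probability of absorption at $3 starting from transient state s. Then h($3) = 1 and h($0) = 0. By first-step analysis:
h($1) = 0.12·0 + 0.36·h($1) + 0.36·h($2) + 0.16·1
h($2) = 0.12·0 + 0.2·h($1) + 0.52·h($2) + 0.16·1
Solving: h($1) = 0.5714, h($2) = 0.5714.
Starting from $2, the probability is 0.5714.

0.5714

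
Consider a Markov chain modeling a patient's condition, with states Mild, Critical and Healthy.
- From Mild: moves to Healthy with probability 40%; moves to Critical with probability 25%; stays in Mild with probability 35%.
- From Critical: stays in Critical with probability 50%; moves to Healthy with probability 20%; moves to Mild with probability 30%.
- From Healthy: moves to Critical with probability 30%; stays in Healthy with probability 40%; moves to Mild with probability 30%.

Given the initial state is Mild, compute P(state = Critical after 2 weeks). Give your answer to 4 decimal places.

Sum over the intermediate state after 1 week:
P = P(Mild→Mild)·P(Mild→Critical) + P(Mild→Critical)·P(Critical→Critical) + P(Mild→Healthy)·P(Healthy→Critical)
  = 0.35×0.25 + 0.25×0.5 + 0.4×0.3
  = 0.0875 + 0.1250 + 0.1200 = 0.3325

0.3325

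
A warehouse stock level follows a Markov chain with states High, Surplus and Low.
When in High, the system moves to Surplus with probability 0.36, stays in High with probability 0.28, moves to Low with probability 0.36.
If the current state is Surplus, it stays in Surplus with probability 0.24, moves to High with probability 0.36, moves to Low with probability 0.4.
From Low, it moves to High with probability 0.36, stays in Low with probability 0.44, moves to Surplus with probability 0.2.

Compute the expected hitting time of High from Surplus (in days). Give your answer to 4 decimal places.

Let t(s) be the expected number of days to first reach High from state s, with t(High) = 0. Conditioning on the first day:
t(Surplus) = 1 + 0.24·t(Surplus) + 0.4·t(Low)
t(Low) = 1 + 0.2·t(Surplus) + 0.44·t(Low)
Solving: t(Surplus) = 2.7778, t(Low) = 2.7778.
Expected days from Surplus to High: 2.7778.

2.7778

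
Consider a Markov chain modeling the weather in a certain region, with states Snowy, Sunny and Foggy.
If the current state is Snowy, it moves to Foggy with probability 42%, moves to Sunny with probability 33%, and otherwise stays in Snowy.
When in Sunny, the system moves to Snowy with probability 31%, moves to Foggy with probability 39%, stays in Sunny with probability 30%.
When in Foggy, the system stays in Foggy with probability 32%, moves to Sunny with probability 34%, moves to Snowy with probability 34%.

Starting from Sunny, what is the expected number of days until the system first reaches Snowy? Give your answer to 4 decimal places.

3.1159

Let t(s) be the expected number of days to first reach Snowy from state s, with t(Snowy) = 0. Conditioning on the first day:
t(Sunny) = 1 + 0.3·t(Sunny) + 0.39·t(Foggy)
t(Foggy) = 1 + 0.34·t(Sunny) + 0.32·t(Foggy)
Solving: t(Sunny) = 3.1159, t(Foggy) = 3.0285.
Expected days from Sunny to Snowy: 3.1159.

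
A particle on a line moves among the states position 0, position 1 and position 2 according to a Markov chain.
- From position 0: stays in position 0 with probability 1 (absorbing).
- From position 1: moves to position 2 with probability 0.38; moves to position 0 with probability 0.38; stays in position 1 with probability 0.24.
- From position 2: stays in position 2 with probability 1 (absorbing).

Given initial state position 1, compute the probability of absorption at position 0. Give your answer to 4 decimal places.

Let h(s) be the probability of absorption at position 0 starting from transient state s. Then h(position 0) = 1 and h(position 2) = 0. By first-step analysis:
h(position 1) = 0.38·1 + 0.24·h(position 1) + 0.38·0
Solving: h(position 1) = 0.5000.
Starting from position 1, the probability is 0.5000.

0.5000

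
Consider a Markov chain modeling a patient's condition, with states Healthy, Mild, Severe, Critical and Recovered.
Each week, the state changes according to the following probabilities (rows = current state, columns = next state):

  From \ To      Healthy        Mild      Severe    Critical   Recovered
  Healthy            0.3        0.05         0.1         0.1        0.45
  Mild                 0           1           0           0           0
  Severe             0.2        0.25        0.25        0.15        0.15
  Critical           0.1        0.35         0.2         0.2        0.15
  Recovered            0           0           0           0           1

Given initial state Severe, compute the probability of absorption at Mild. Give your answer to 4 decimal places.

Let h(s) be the probability of absorption at Mild starting from transient state s. Then h(Mild) = 1 and h(Recovered) = 0. By first-step analysis:
h(Healthy) = 0.3·h(Healthy) + 0.05·1 + 0.1·h(Severe) + 0.1·h(Critical) + 0.45·0
h(Severe) = 0.2·h(Healthy) + 0.25·1 + 0.25·h(Severe) + 0.15·h(Critical) + 0.15·0
h(Critical) = 0.1·h(Healthy) + 0.35·1 + 0.2·h(Severe) + 0.2·h(Critical) + 0.15·0
Solving: h(Healthy) = 0.2297, h(Severe) = 0.5135, h(Critical) = 0.5946.
Starting from Severe, the probability is 0.5135.

0.5135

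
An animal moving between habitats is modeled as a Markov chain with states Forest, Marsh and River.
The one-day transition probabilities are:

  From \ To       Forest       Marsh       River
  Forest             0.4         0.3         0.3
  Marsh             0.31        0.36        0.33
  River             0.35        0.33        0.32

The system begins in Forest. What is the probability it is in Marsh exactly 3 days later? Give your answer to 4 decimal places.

0.3291

Propagate the distribution vector 3 days from Forest.
After 0 days: (1.0000, 0.0000, 0.0000)
After 1 day: (0.4000, 0.3000, 0.3000)
After 2 days: (0.3580, 0.3270, 0.3150)
After 3 days: (0.3548, 0.3291, 0.3161)
P(in Marsh after 3 days) = 0.3291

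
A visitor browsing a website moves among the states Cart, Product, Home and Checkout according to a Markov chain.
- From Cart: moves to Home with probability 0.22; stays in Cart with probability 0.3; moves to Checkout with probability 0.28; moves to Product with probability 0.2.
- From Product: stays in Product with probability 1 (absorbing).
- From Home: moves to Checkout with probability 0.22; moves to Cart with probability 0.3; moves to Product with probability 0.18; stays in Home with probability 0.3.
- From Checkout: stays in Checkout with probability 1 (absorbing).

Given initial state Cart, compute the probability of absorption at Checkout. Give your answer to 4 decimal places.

Let h(s) be the probability of absorption at Checkout starting from transient state s. Then h(Checkout) = 1 and h(Product) = 0. By first-step analysis:
h(Cart) = 0.3·h(Cart) + 0.2·0 + 0.22·h(Home) + 0.28·1
h(Home) = 0.3·h(Cart) + 0.18·0 + 0.3·h(Home) + 0.22·1
Solving: h(Cart) = 0.5764, h(Home) = 0.5613.
Starting from Cart, the probability is 0.5764.

0.5764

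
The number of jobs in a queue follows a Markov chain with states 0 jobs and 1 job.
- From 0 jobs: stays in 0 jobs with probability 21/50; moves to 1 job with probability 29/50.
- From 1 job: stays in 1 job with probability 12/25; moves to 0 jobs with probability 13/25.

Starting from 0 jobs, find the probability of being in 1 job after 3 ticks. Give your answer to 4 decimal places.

Propagate the distribution vector 3 ticks from 0 jobs.
After 0 ticks: (1.0000, 0.0000)
After 1 tick: (0.4200, 0.5800)
After 2 ticks: (0.4780, 0.5220)
After 3 ticks: (0.4722, 0.5278)
P(in 1 job after 3 ticks) = 0.5278

0.5278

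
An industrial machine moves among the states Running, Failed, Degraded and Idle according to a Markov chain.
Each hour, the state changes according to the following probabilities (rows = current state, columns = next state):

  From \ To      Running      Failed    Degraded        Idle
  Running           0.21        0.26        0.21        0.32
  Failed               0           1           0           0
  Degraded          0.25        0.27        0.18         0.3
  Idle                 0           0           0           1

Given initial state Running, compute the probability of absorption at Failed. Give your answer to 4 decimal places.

Let h(s) be the probability of absorption at Failed starting from transient state s. Then h(Failed) = 1 and h(Idle) = 0. By first-step analysis:
h(Running) = 0.21·h(Running) + 0.26·1 + 0.21·h(Degraded) + 0.32·0
h(Degraded) = 0.25·h(Running) + 0.27·1 + 0.18·h(Degraded) + 0.3·0
Solving: h(Running) = 0.4534, h(Degraded) = 0.4675.
Starting from Running, the probability is 0.4534.

0.4534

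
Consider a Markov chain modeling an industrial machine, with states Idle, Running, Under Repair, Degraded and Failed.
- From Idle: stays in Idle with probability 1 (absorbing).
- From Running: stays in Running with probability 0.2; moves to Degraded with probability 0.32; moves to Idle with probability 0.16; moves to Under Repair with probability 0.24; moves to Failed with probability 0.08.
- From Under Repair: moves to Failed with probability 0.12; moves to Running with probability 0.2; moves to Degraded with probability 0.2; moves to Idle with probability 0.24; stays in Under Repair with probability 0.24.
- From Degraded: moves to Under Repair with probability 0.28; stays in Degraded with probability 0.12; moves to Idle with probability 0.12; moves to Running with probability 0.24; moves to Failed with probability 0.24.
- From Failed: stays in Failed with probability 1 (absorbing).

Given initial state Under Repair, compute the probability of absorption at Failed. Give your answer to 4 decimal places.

Let h(s) be the probability of absorption at Failed starting from transient state s. Then h(Failed) = 1 and h(Idle) = 0. By first-step analysis:
h(Running) = 0.16·0 + 0.2·h(Running) + 0.24·h(Under Repair) + 0.32·h(Degraded) + 0.08·1
h(Under Repair) = 0.24·0 + 0.2·h(Running) + 0.24·h(Under Repair) + 0.2·h(Degraded) + 0.12·1
h(Degraded) = 0.12·0 + 0.24·h(Running) + 0.28·h(Under Repair) + 0.12·h(Degraded) + 0.24·1
Solving: h(Running) = 0.4303, h(Under Repair) = 0.4080, h(Degraded) = 0.5199.
Starting from Under Repair, the probability is 0.4080.

0.4080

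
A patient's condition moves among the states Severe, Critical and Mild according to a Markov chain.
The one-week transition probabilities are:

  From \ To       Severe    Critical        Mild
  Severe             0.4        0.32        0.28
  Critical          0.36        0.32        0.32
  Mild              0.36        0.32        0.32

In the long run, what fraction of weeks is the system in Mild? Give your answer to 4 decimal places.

Let the stationary distribution be π with π = πP and π_1 + π_2 + π_3 = 1.
π_1 = 0.4·π_1 + 0.36·π_2 + 0.36·π_3
π_2 = 0.32·π_1 + 0.32·π_2 + 0.32·π_3
Solving with the normalization constraint gives π = (0.3750, 0.3200, 0.3050).
So the stationary probability of Mild is 0.3050.

0.3050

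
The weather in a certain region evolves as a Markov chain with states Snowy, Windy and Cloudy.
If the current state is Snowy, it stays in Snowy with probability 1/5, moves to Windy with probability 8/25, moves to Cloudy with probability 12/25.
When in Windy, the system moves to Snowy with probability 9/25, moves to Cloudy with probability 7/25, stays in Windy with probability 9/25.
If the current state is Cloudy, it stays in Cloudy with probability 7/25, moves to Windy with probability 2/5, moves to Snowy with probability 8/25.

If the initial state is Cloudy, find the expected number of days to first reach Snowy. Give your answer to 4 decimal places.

2.9817

Let t(s) be the expected number of days to first reach Snowy from state s, with t(Snowy) = 0. Conditioning on the first day:
t(Windy) = 1 + 0.36·t(Windy) + 0.28·t(Cloudy)
t(Cloudy) = 1 + 0.4·t(Windy) + 0.28·t(Cloudy)
Solving: t(Windy) = 2.8670, t(Cloudy) = 2.9817.
Expected days from Cloudy to Snowy: 2.9817.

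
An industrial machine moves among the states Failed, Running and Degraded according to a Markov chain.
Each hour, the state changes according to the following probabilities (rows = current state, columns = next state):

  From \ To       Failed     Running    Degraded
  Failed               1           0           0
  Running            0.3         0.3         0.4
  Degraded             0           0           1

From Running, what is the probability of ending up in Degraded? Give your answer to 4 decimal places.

Let h(s) be the probability of absorption at Degraded starting from transient state s. Then h(Degraded) = 1 and h(Failed) = 0. By first-step analysis:
h(Running) = 0.3·0 + 0.3·h(Running) + 0.4·1
Solving: h(Running) = 0.5714.
Starting from Running, the probability is 0.5714.

0.5714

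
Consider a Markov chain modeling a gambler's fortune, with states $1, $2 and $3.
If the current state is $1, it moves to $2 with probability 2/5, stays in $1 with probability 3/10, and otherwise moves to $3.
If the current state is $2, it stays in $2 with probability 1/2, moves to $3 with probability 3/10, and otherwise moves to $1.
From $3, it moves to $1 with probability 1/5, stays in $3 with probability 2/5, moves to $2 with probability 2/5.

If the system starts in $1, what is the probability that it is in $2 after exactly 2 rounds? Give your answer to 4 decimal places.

0.4400

Sum over the intermediate state after 1 round:
P = P($1→$1)·P($1→$2) + P($1→$2)·P($2→$2) + P($1→$3)·P($3→$2)
  = 0.3×0.4 + 0.4×0.5 + 0.3×0.4
  = 0.1200 + 0.2000 + 0.1200 = 0.4400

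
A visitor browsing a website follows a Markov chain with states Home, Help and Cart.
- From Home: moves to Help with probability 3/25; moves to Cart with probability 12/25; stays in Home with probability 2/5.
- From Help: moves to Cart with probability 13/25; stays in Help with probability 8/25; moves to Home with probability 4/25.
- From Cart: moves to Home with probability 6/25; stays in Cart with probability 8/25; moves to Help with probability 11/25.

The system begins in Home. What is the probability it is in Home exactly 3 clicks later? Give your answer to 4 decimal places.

0.2633

Propagate the distribution vector 3 clicks from Home.
After 0 clicks: (1.0000, 0.0000, 0.0000)
After 1 click: (0.4000, 0.1200, 0.4800)
After 2 clicks: (0.2944, 0.2976, 0.4080)
After 3 clicks: (0.2633, 0.3101, 0.4266)
P(in Home after 3 clicks) = 0.2633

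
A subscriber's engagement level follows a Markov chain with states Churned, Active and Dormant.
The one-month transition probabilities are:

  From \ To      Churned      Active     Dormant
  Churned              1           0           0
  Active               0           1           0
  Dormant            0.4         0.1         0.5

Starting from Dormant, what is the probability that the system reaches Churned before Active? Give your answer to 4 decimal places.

0.8000

Let h(s) be the probability of absorption at Churned starting from transient state s. Then h(Churned) = 1 and h(Active) = 0. By first-step analysis:
h(Dormant) = 0.4·1 + 0.1·0 + 0.5·h(Dormant)
Solving: h(Dormant) = 0.8000.
Starting from Dormant, the probability is 0.8000.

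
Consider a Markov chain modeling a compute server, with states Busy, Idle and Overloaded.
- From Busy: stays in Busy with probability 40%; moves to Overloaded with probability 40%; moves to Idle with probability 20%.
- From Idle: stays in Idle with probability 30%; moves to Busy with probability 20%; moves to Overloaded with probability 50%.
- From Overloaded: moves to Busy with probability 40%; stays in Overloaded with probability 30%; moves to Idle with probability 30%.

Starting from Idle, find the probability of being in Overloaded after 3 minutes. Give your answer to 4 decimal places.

0.3900

Propagate the distribution vector 3 minutes from Idle.
After 0 minutes: (0.0000, 1.0000, 0.0000)
After 1 minute: (0.2000, 0.3000, 0.5000)
After 2 minutes: (0.3400, 0.2800, 0.3800)
After 3 minutes: (0.3440, 0.2660, 0.3900)
P(in Overloaded after 3 minutes) = 0.3900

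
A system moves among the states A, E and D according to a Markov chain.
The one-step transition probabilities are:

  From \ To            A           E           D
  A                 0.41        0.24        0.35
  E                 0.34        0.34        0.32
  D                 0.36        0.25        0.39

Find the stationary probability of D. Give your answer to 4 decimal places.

Let the stationary distribution be π with π = πP and π_1 + π_2 + π_3 = 1.
π_1 = 0.41·π_1 + 0.34·π_2 + 0.36·π_3
π_2 = 0.24·π_1 + 0.34·π_2 + 0.25·π_3
Solving with the normalization constraint gives π = (0.3733, 0.2706, 0.3561).
So the stationary probability of D is 0.3561.

0.3561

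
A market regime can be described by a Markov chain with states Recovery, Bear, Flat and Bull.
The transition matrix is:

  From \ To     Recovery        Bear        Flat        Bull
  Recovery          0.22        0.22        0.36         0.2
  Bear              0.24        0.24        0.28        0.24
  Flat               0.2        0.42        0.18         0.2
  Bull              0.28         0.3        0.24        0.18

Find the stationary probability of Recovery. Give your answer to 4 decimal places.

Let the stationary distribution be π with π = πP and π_1 + π_2 + π_3 + π_4 = 1.
π_1 = 0.22·π_1 + 0.24·π_2 + 0.2·π_3 + 0.28·π_4
π_2 = 0.22·π_1 + 0.24·π_2 + 0.42·π_3 + 0.3·π_4
π_3 = 0.36·π_1 + 0.28·π_2 + 0.18·π_3 + 0.24·π_4
Solving with the normalization constraint gives π = (0.2331, 0.2953, 0.2639, 0.2077).
So the stationary probability of Recovery is 0.2331.

0.2331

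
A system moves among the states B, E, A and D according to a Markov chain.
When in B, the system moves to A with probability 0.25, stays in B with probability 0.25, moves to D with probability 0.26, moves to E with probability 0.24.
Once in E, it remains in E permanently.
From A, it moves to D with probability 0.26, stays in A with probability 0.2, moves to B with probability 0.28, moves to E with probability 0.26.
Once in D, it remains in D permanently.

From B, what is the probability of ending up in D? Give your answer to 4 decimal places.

0.5151

Let h(s) be the probability of absorption at D starting from transient state s. Then h(D) = 1 and h(E) = 0. By first-step analysis:
h(B) = 0.25·h(B) + 0.24·0 + 0.25·h(A) + 0.26·1
h(A) = 0.28·h(B) + 0.26·0 + 0.2·h(A) + 0.26·1
Solving: h(B) = 0.5151, h(A) = 0.5053.
Starting from B, the probability is 0.5151.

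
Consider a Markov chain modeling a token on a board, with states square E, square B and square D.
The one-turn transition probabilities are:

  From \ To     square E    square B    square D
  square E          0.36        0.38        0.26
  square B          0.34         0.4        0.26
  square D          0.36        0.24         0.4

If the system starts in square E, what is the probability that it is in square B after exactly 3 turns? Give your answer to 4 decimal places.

Propagate the distribution vector 3 turns from square E.
After 0 turns: (1.0000, 0.0000, 0.0000)
After 1 turn: (0.3600, 0.3800, 0.2600)
After 2 turns: (0.3524, 0.3512, 0.2964)
After 3 turns: (0.3530, 0.3455, 0.3015)
P(in square B after 3 turns) = 0.3455

0.3455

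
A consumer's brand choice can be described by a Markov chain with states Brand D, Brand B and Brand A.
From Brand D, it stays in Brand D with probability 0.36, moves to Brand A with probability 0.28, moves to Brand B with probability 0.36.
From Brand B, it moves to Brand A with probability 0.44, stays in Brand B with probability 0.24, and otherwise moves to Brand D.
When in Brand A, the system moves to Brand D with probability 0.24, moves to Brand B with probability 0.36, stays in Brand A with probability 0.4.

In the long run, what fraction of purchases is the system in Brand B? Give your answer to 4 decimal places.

0.3214

Let the stationary distribution be π with π = πP and π_1 + π_2 + π_3 = 1.
π_1 = 0.36·π_1 + 0.32·π_2 + 0.24·π_3
π_2 = 0.36·π_1 + 0.24·π_2 + 0.36·π_3
Solving with the normalization constraint gives π = (0.3019, 0.3214, 0.3766).
So the stationary probability of Brand B is 0.3214.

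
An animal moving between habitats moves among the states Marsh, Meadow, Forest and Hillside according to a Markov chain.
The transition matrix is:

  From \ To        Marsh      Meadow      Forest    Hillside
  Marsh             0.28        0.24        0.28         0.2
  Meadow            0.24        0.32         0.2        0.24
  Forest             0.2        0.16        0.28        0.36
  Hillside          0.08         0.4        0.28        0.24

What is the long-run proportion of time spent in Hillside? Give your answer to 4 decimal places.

0.2631

Let the stationary distribution be π with π = πP and π_1 + π_2 + π_3 + π_4 = 1.
π_1 = 0.28·π_1 + 0.24·π_2 + 0.2·π_3 + 0.08·π_4
π_2 = 0.24·π_1 + 0.32·π_2 + 0.16·π_3 + 0.4·π_4
π_3 = 0.28·π_1 + 0.2·π_2 + 0.28·π_3 + 0.28·π_4
Solving with the normalization constraint gives π = (0.1954, 0.2842, 0.2573, 0.2631).
So the stationary probability of Hillside is 0.2631.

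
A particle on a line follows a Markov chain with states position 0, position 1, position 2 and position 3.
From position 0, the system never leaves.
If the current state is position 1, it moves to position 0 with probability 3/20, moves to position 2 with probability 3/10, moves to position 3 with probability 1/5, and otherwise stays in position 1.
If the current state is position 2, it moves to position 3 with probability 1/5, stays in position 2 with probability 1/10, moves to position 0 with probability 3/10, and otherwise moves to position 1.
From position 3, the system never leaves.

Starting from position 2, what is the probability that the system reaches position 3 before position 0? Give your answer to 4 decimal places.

Let h(s) be the probability of absorption at position 3 starting from transient state s. Then h(position 3) = 1 and h(position 0) = 0. By first-step analysis:
h(position 1) = 0.15·0 + 0.35·h(position 1) + 0.3·h(position 2) + 0.2·1
h(position 2) = 0.3·0 + 0.4·h(position 1) + 0.1·h(position 2) + 0.2·1
Solving: h(position 1) = 0.5161, h(position 2) = 0.4516.
Starting from position 2, the probability is 0.4516.

0.4516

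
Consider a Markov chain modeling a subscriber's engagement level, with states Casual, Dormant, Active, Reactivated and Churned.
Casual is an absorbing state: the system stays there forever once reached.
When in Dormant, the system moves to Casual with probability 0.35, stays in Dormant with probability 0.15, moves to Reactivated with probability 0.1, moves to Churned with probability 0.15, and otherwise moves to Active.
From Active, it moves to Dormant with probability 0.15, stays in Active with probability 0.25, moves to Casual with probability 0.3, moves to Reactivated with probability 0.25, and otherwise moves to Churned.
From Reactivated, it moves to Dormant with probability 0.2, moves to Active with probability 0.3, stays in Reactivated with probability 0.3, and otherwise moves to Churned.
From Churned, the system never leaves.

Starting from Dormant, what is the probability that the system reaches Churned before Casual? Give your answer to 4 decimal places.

0.3246

Let h(s) be the probability of absorption at Churned starting from transient state s. Then h(Churned) = 1 and h(Casual) = 0. By first-step analysis:
h(Dormant) = 0.35·0 + 0.15·h(Dormant) + 0.25·h(Active) + 0.1·h(Reactivated) + 0.15·1
h(Active) = 0.3·0 + 0.15·h(Dormant) + 0.25·h(Active) + 0.25·h(Reactivated) + 0.05·1
h(Reactivated) = 0.2·h(Dormant) + 0.3·h(Active) + 0.3·h(Reactivated) + 0.2·1
Solving: h(Dormant) = 0.3246, h(Active) = 0.3007, h(Reactivated) = 0.5073.
Starting from Dormant, the probability is 0.3246.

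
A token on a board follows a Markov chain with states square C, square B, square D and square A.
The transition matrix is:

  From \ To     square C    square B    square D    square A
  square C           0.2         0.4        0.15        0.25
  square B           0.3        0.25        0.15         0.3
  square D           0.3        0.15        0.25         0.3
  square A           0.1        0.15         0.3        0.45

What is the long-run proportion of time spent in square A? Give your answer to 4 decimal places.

Let the stationary distribution be π with π = πP and π_1 + π_2 + π_3 + π_4 = 1.
π_1 = 0.2·π_1 + 0.3·π_2 + 0.3·π_3 + 0.1·π_4
π_2 = 0.4·π_1 + 0.25·π_2 + 0.15·π_3 + 0.15·π_4
π_3 = 0.15·π_1 + 0.15·π_2 + 0.25·π_3 + 0.3·π_4
Solving with the normalization constraint gives π = (0.2108, 0.2252, 0.2234, 0.3405).
So the stationary probability of square A is 0.3405.

0.3405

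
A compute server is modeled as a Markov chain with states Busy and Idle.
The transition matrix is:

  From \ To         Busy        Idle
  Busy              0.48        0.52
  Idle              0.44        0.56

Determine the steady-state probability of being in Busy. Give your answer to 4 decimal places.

Let the stationary distribution be π with π = πP and π_1 + π_2 = 1.
π_1 = 0.48·π_1 + 0.44·π_2
Solving with the normalization constraint gives π = (0.4583, 0.5417).
So the stationary probability of Busy is 0.4583.

0.4583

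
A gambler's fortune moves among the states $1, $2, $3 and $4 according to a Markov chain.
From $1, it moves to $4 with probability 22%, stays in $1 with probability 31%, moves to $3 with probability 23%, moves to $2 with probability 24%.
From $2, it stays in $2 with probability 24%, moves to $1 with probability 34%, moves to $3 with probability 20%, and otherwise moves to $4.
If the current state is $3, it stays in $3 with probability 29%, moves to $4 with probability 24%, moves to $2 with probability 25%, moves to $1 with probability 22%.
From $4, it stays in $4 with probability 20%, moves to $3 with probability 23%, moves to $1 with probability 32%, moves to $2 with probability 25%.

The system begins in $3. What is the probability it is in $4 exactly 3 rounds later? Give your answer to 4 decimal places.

0.2204

Propagate the distribution vector 3 rounds from $3.
After 0 rounds: (0.0000, 0.0000, 1.0000, 0.0000)
After 1 round: (0.2200, 0.2500, 0.2900, 0.2400)
After 2 rounds: (0.2938, 0.2453, 0.2399, 0.2210)
After 3 rounds: (0.2980, 0.2446, 0.2370, 0.2204)
P(in $4 after 3 rounds) = 0.2204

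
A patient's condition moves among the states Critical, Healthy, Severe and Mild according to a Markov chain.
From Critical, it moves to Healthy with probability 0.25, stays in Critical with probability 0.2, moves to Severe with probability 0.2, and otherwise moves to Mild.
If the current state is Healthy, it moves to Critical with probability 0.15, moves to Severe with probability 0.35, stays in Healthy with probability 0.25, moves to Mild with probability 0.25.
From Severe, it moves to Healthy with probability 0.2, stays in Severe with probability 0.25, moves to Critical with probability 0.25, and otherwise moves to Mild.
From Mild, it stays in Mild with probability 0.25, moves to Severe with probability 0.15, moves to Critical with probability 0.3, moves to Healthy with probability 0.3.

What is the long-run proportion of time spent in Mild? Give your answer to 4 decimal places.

0.2845

Let the stationary distribution be π with π = πP and π_1 + π_2 + π_3 + π_4 = 1.
π_1 = 0.2·π_1 + 0.15·π_2 + 0.25·π_3 + 0.3·π_4
π_2 = 0.25·π_1 + 0.25·π_2 + 0.2·π_3 + 0.3·π_4
π_3 = 0.2·π_1 + 0.35·π_2 + 0.25·π_3 + 0.15·π_4
Solving with the normalization constraint gives π = (0.2276, 0.2525, 0.2354, 0.2845).
So the stationary probability of Mild is 0.2845.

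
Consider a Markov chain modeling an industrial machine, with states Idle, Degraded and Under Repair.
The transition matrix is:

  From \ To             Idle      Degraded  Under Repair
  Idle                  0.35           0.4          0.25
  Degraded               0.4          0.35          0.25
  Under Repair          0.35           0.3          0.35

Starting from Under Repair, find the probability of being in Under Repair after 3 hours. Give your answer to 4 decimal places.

Propagate the distribution vector 3 hours from Under Repair.
After 0 hours: (0.0000, 0.0000, 1.0000)
After 1 hour: (0.3500, 0.3000, 0.3500)
After 2 hours: (0.3650, 0.3500, 0.2850)
After 3 hours: (0.3675, 0.3540, 0.2785)
P(in Under Repair after 3 hours) = 0.2785

0.2785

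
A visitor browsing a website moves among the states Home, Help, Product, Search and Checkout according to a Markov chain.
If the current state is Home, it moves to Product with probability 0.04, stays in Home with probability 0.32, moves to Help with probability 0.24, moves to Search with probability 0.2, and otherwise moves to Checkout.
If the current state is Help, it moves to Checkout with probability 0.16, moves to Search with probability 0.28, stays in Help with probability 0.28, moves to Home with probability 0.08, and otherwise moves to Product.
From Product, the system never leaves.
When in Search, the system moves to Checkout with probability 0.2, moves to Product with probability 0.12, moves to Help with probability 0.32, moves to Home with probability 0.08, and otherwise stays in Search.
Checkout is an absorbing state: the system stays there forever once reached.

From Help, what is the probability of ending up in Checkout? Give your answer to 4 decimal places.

0.5203

Let h(s) be the probability of absorption at Checkout starting from transient state s. Then h(Checkout) = 1 and h(Product) = 0. By first-step analysis:
h(Home) = 0.32·h(Home) + 0.24·h(Help) + 0.04·0 + 0.2·h(Search) + 0.2·1
h(Help) = 0.08·h(Home) + 0.28·h(Help) + 0.2·0 + 0.28·h(Search) + 0.16·1
h(Search) = 0.08·h(Home) + 0.32·h(Help) + 0.12·0 + 0.28·h(Search) + 0.2·1
Solving: h(Home) = 0.6486, h(Help) = 0.5203, h(Search) = 0.5811.
Starting from Help, the probability is 0.5203.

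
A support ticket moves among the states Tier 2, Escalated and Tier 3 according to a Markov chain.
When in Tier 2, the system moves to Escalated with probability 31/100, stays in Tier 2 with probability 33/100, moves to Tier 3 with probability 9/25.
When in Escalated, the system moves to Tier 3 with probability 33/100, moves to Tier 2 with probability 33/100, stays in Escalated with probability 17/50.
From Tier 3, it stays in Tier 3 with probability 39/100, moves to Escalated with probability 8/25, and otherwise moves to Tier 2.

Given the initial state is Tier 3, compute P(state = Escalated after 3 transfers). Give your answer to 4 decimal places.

0.3233

Propagate the distribution vector 3 transfers from Tier 3.
After 0 transfers: (0.0000, 0.0000, 1.0000)
After 1 transfer: (0.2900, 0.3200, 0.3900)
After 2 transfers: (0.3144, 0.3235, 0.3621)
After 3 transfers: (0.3155, 0.3233, 0.3612)
P(in Escalated after 3 transfers) = 0.3233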